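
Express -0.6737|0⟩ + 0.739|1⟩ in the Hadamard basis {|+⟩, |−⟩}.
0.04617|+⟩ - 0.9989|−⟩

With |ψ⟩ = α|0⟩ + β|1⟩, the Hadamard-basis coefficients are ⟨+|ψ⟩ = (α + β)/√2 and ⟨−|ψ⟩ = (α − β)/√2.
Here α = -0.6737, β = 0.739: (α + β)/√2 = 0.04617, (α − β)/√2 = -0.9989.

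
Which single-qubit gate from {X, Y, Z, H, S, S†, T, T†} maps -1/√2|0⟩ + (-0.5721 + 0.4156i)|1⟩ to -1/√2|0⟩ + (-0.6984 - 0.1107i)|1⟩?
T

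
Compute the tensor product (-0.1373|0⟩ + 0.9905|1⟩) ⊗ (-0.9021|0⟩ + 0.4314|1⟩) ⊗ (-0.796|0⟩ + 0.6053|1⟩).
-0.09859|000⟩ + 0.07497|001⟩ + 0.04715|010⟩ - 0.03585|011⟩ + 0.7112|100⟩ - 0.5409|101⟩ - 0.3401|110⟩ + 0.2586|111⟩

amp(|b₁b₂…⟩) = product of the factor amplitudes for bits b₁, b₂, …; only kets whose every factor amplitude is nonzero survive.
|000⟩: (-0.1373)(-0.9021)(-0.796) = -0.09859
|001⟩: (-0.1373)(-0.9021)(0.6053) = 0.07497
|010⟩: (-0.1373)(0.4314)(-0.796) = 0.04715
|011⟩: (-0.1373)(0.4314)(0.6053) = -0.03585
|100⟩: (0.9905)(-0.9021)(-0.796) = 0.7112
|101⟩: (0.9905)(-0.9021)(0.6053) = -0.5409
|110⟩: (0.9905)(0.4314)(-0.796) = -0.3401
|111⟩: (0.9905)(0.4314)(0.6053) = 0.2586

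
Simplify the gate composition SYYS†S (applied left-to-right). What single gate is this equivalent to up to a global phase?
S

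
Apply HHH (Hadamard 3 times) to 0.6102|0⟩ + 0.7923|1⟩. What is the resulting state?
0.9917|0⟩ - 0.1288|1⟩

H² = I, so H^3 = H: a single Hadamard. With (a, b) = (0.6102, 0.7923), H gives ((a + b)/√2, (a − b)/√2) = (0.9917, -0.1288).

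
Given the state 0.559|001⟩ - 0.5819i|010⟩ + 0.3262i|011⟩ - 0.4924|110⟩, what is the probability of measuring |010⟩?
0.3386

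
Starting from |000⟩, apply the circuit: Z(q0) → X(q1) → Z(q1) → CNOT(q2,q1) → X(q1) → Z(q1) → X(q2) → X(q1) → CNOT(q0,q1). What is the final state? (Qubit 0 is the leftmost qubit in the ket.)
-|011⟩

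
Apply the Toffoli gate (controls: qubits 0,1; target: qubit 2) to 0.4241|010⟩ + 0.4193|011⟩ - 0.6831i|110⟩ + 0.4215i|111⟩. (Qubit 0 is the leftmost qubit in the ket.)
0.4241|010⟩ + 0.4193|011⟩ + 0.4215i|110⟩ - 0.6831i|111⟩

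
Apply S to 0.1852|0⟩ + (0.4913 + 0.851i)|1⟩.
0.1852|0⟩ + (-0.851 + 0.4913i)|1⟩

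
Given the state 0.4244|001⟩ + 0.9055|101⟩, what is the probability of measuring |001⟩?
0.1801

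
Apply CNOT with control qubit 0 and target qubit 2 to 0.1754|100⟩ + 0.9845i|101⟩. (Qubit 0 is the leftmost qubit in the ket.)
0.9845i|100⟩ + 0.1754|101⟩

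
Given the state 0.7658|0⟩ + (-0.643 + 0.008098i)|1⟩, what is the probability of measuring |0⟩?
0.5864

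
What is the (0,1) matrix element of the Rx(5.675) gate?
-0.2994i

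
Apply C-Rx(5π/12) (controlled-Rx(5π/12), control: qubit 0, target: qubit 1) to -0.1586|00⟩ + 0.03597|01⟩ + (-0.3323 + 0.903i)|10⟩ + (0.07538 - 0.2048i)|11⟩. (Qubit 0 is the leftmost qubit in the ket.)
-0.1586|00⟩ + 0.03597|01⟩ + (-0.3883 + 0.6705i)|10⟩ + (0.6095 + 0.03981i)|11⟩

C-Rx(5π/12) leaves the control-|0⟩ kets |00⟩, |01⟩ unchanged and applies Rx(5π/12) to qubit 1 on the control-|1⟩ pair (|10⟩, |11⟩).
Rx(5π/12) = [[cos(θ/2), −i·sin(θ/2)], [−i·sin(θ/2), cos(θ/2)]]; θ = 5π/12, cos(θ/2) ≈ 0.793353, sin(θ/2) ≈ 0.608761.
With a = amp(|10⟩) = (-0.3323 + 0.903i) and b = amp(|11⟩) = (0.07538 - 0.2048i):
new amp(|10⟩) = (0.793353)·a + (-0.608761i)·b = (-0.3883 + 0.6705i)
new amp(|11⟩) = (-0.608761i)·a + (0.793353)·b = (0.6095 + 0.03981i)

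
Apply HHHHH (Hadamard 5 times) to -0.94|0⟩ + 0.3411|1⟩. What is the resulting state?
-0.4235|0⟩ - 0.9059|1⟩

H² = I, so H^5 = H: a single Hadamard. With (a, b) = (-0.94, 0.3411), H gives ((a + b)/√2, (a − b)/√2) = (-0.4235, -0.9059).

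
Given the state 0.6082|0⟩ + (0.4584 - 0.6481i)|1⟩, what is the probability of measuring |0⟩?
0.3699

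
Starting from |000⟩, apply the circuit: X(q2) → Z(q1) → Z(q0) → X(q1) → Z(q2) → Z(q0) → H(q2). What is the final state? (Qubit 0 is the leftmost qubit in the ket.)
-1/√2|010⟩ + 1/√2|011⟩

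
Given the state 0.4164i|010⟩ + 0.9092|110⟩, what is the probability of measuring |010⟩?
0.1734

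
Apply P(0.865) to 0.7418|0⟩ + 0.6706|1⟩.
0.7418|0⟩ + (0.435 + 0.5104i)|1⟩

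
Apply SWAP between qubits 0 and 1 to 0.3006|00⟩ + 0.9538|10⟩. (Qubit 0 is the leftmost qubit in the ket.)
0.3006|00⟩ + 0.9538|01⟩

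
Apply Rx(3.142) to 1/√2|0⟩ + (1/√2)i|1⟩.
0.707|0⟩ - 0.7073i|1⟩

Rx(3.142) = [[cos(θ/2), −i·sin(θ/2)], [−i·sin(θ/2), cos(θ/2)]]; θ = 3.142, cos(θ/2) ≈ -0.000203673, sin(θ/2) ≈ 1.
With a = amp(|0⟩) = 1/√2 and b = amp(|1⟩) = (1/√2)i:
new amp(|0⟩) = (-0.000203673)·a + (-i)·b = 0.707
new amp(|1⟩) = (-i)·a + (-0.000203673)·b = -0.7073i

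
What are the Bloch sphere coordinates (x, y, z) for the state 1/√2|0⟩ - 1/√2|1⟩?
(-1, 0, 0)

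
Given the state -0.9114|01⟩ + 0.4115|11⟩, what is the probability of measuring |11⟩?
0.1693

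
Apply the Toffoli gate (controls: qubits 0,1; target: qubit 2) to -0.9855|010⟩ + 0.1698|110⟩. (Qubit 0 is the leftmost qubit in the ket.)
-0.9855|010⟩ + 0.1698|111⟩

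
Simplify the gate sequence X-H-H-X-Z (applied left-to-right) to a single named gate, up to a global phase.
Z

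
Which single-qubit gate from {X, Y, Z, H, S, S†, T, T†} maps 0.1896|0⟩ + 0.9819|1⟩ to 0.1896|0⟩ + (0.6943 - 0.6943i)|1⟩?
T†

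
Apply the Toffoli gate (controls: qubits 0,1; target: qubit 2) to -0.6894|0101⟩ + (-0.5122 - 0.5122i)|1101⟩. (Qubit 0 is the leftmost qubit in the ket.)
-0.6894|0101⟩ + (-0.5122 - 0.5122i)|1111⟩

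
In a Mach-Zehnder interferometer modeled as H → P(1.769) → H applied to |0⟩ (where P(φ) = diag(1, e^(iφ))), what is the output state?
(0.4015 + 0.4902i)|0⟩ + (0.5985 - 0.4902i)|1⟩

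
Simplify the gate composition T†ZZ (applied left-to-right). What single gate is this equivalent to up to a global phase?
T†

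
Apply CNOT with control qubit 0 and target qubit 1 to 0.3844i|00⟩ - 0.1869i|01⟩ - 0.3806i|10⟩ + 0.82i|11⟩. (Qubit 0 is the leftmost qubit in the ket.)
0.3844i|00⟩ - 0.1869i|01⟩ + 0.82i|10⟩ - 0.3806i|11⟩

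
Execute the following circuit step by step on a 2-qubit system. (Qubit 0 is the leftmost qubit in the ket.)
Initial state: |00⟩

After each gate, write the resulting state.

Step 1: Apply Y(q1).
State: i|01⟩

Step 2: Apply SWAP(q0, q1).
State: i|10⟩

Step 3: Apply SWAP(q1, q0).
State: i|01⟩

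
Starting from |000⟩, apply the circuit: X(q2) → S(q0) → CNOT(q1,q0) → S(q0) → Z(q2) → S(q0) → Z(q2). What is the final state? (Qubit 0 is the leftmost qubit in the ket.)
|001⟩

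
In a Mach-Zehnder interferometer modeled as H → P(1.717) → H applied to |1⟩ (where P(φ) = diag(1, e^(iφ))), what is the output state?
(0.5728 - 0.4947i)|0⟩ + (0.4272 + 0.4947i)|1⟩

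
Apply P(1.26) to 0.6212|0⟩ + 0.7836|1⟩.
0.6212|0⟩ + (0.2396 + 0.7461i)|1⟩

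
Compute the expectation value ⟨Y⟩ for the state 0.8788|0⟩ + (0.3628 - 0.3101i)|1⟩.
-0.545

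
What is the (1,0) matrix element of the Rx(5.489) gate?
-0.3867i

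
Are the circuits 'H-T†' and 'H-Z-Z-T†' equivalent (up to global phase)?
Yes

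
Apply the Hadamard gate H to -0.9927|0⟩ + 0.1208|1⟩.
-0.6165|0⟩ - 0.7874|1⟩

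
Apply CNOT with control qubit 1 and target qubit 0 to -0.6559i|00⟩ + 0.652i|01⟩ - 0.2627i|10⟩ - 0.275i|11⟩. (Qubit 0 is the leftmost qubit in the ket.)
-0.6559i|00⟩ - 0.275i|01⟩ - 0.2627i|10⟩ + 0.652i|11⟩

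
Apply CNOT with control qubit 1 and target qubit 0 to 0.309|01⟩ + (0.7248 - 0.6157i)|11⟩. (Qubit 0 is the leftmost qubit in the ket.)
(0.7248 - 0.6157i)|01⟩ + 0.309|11⟩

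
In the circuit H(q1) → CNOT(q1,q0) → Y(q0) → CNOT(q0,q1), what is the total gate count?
4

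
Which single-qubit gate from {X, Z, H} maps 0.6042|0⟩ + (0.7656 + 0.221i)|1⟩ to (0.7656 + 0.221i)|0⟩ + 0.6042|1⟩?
X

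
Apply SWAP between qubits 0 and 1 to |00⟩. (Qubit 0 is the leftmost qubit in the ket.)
|00⟩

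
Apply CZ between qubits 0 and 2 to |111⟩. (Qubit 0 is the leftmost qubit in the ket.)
-|111⟩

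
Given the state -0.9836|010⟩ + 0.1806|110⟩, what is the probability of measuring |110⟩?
0.03262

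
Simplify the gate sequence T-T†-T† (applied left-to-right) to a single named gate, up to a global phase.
T†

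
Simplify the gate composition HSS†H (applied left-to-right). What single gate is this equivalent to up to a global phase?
I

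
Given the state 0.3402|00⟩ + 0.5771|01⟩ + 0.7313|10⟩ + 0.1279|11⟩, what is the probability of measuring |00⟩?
0.1157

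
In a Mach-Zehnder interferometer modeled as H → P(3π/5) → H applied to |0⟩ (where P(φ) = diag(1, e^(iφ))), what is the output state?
(0.3455 + 0.4755i)|0⟩ + (0.6545 - 0.4755i)|1⟩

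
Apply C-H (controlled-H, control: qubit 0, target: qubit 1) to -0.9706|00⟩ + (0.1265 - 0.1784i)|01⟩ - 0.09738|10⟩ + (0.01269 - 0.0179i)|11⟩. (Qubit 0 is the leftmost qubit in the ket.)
-0.9706|00⟩ + (0.1265 - 0.1784i)|01⟩ + (-0.05988 - 0.01266i)|10⟩ + (-0.07783 + 0.01266i)|11⟩

C-H leaves the control-|0⟩ kets |00⟩, |01⟩ unchanged and applies H to qubit 1 on the control-|1⟩ pair (|10⟩, |11⟩).
H = [[1/√2, 1/√2], [1/√2, -1/√2]].
With a = amp(|10⟩) = -0.09738 and b = amp(|11⟩) = (0.01269 - 0.0179i):
new amp(|10⟩) = (1/√2)·a + (1/√2)·b = (-0.05988 - 0.01266i)
new amp(|11⟩) = (1/√2)·a + (-1/√2)·b = (-0.07783 + 0.01266i)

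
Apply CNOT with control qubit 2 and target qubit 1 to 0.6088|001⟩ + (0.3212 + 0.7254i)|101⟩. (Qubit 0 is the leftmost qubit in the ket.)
0.6088|011⟩ + (0.3212 + 0.7254i)|111⟩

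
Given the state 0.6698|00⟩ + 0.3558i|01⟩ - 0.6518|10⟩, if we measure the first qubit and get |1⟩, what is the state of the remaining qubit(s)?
-|0⟩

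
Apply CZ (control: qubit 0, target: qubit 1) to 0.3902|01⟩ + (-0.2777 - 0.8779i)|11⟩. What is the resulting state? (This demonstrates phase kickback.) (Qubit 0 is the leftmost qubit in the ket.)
0.3902|01⟩ + (0.2777 + 0.8779i)|11⟩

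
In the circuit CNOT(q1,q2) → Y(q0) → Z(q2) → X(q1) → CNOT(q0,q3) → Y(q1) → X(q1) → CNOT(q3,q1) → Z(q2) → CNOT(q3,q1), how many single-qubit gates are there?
6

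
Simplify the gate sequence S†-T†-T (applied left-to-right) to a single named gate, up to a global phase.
S†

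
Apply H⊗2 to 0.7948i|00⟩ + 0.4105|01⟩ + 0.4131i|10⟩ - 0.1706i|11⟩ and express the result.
(0.2053 + 0.5187i)|00⟩ + (-0.2053 + 0.6893i)|01⟩ + (0.2053 + 0.2762i)|10⟩ + (-0.2053 + 0.1056i)|11⟩

H⊗2 gives amp(|y⟩) = (1/2) Σ_x (−1)^(x·y) amp(|x⟩), where x·y is the number of positions in which both x and y have a 1.
|00⟩: (0.7948i + 0.4105 + 0.4131i - 0.1706i)/2 = (0.2053 + 0.5187i)
|01⟩: (0.7948i - 0.4105 + 0.4131i + 0.1706i)/2 = (-0.2053 + 0.6893i)
|10⟩: (0.7948i + 0.4105 - 0.4131i + 0.1706i)/2 = (0.2053 + 0.2762i)
|11⟩: (0.7948i - 0.4105 - 0.4131i - 0.1706i)/2 = (-0.2053 + 0.1056i)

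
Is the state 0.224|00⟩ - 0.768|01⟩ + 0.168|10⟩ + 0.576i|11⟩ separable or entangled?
Entangled

Writing the state as a|00⟩ + b|01⟩ + c|10⟩ + d|11⟩, it is a product state iff ad − bc = 0.
Here (a, b, c, d) = (0.224, -0.768, 0.168, 0.576i): ad − bc = (0.224)(0.576i) − (-0.768)(0.168) = (0.129 + 0.129i) ≠ 0, so the state is entangled.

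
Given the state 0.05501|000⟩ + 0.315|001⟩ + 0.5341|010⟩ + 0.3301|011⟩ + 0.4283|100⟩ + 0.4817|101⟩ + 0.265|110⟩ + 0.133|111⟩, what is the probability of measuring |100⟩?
0.1834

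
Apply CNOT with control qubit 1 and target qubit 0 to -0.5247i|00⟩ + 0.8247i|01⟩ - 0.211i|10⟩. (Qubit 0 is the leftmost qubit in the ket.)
-0.5247i|00⟩ - 0.211i|10⟩ + 0.8247i|11⟩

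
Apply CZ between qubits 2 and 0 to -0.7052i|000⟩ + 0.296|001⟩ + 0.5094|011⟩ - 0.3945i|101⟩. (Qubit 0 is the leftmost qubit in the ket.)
-0.7052i|000⟩ + 0.296|001⟩ + 0.5094|011⟩ + 0.3945i|101⟩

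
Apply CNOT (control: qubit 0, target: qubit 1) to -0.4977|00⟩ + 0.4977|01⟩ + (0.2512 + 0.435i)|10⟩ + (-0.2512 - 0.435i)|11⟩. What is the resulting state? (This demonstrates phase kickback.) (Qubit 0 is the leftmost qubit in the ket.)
-0.4977|00⟩ + 0.4977|01⟩ + (-0.2512 - 0.435i)|10⟩ + (0.2512 + 0.435i)|11⟩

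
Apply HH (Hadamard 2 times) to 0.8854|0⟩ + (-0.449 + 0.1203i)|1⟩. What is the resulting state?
0.8854|0⟩ + (-0.449 + 0.1203i)|1⟩

H² = I, so an even number of Hadamards cancels: H^2 = I and the state is unchanged.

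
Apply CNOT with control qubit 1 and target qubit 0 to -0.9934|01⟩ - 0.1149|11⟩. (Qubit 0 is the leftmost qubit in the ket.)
-0.1149|01⟩ - 0.9934|11⟩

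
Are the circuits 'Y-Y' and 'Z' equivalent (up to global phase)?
No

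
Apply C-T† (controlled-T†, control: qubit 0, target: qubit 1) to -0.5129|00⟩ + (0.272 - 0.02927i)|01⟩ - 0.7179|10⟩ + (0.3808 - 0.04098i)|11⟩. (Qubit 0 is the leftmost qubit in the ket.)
-0.5129|00⟩ + (0.272 - 0.02927i)|01⟩ - 0.7179|10⟩ + (0.2403 - 0.2982i)|11⟩

C-T† leaves the control-|0⟩ kets |00⟩, |01⟩ unchanged and applies T† to qubit 1 on the control-|1⟩ pair (|10⟩, |11⟩).
T† = [[1, 0], [0, (1/√2 - (1/√2)i)]].
With a = amp(|10⟩) = -0.7179 and b = amp(|11⟩) = (0.3808 - 0.04098i):
new amp(|10⟩) = (1)·a = -0.7179
new amp(|11⟩) = (1/√2 - (1/√2)i)·b = (0.2403 - 0.2982i)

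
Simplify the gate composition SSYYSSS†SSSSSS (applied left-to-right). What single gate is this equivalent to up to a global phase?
S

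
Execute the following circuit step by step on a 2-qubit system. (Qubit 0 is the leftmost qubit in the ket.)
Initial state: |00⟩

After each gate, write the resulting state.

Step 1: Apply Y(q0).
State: i|10⟩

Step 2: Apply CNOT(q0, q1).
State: i|11⟩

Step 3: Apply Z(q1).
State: -i|11⟩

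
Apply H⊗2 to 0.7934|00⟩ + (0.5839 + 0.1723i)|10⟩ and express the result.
(0.6887 + 0.08615i)|00⟩ + (0.6887 + 0.08615i)|01⟩ + (0.1048 - 0.08615i)|10⟩ + (0.1048 - 0.08615i)|11⟩

H⊗2 gives amp(|y⟩) = (1/2) Σ_x (−1)^(x·y) amp(|x⟩), where x·y is the number of positions in which both x and y have a 1.
|00⟩: (0.7934 + (0.5839 + 0.1723i))/2 = (0.6887 + 0.08615i)
|01⟩: (0.7934 + (0.5839 + 0.1723i))/2 = (0.6887 + 0.08615i)
|10⟩: (0.7934 - (0.5839 + 0.1723i))/2 = (0.1048 - 0.08615i)
|11⟩: (0.7934 - (0.5839 + 0.1723i))/2 = (0.1048 - 0.08615i)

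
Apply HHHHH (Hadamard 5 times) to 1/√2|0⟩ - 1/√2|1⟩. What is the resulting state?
|1⟩

H² = I, so H^5 = H: a single Hadamard. With (a, b) = (1/√2, -1/√2), H gives ((a + b)/√2, (a − b)/√2) = (0, 1).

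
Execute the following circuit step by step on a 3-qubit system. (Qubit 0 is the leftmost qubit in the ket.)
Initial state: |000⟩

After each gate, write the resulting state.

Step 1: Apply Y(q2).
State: i|001⟩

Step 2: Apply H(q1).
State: (1/√2)i|001⟩ + (1/√2)i|011⟩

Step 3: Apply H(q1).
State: i|001⟩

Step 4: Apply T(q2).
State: (-1/√2 + (1/√2)i)|001⟩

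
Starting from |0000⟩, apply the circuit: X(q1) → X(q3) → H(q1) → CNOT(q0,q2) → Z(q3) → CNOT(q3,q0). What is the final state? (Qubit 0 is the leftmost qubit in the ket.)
-1/√2|1001⟩ + 1/√2|1101⟩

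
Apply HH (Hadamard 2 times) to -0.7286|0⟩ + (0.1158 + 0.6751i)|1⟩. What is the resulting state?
-0.7286|0⟩ + (0.1158 + 0.6751i)|1⟩

H² = I, so an even number of Hadamards cancels: H^2 = I and the state is unchanged.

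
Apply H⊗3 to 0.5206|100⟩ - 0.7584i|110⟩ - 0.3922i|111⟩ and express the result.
(0.1841 - 0.4068i)|000⟩ + (0.1841 - 0.1295i)|001⟩ + (0.1841 + 0.4068i)|010⟩ + (0.1841 + 0.1295i)|011⟩ + (-0.1841 + 0.4068i)|100⟩ + (-0.1841 + 0.1295i)|101⟩ + (-0.1841 - 0.4068i)|110⟩ + (-0.1841 - 0.1295i)|111⟩

H⊗3 gives amp(|y⟩) = (1/2√2) Σ_x (−1)^(x·y) amp(|x⟩), where x·y is the number of positions in which both x and y have a 1.
|000⟩: (0.5206 - 0.7584i - 0.3922i)/(2√2) = (0.1841 - 0.4068i)
|001⟩: (0.5206 - 0.7584i + 0.3922i)/(2√2) = (0.1841 - 0.1295i)
|010⟩: (0.5206 + 0.7584i + 0.3922i)/(2√2) = (0.1841 + 0.4068i)
|011⟩: (0.5206 + 0.7584i - 0.3922i)/(2√2) = (0.1841 + 0.1295i)
|100⟩: (-0.5206 + 0.7584i + 0.3922i)/(2√2) = (-0.1841 + 0.4068i)
|101⟩: (-0.5206 + 0.7584i - 0.3922i)/(2√2) = (-0.1841 + 0.1295i)
|110⟩: (-0.5206 - 0.7584i - 0.3922i)/(2√2) = (-0.1841 - 0.4068i)
|111⟩: (-0.5206 - 0.7584i + 0.3922i)/(2√2) = (-0.1841 - 0.1295i)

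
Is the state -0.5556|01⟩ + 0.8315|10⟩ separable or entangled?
Entangled

Writing the state as a|00⟩ + b|01⟩ + c|10⟩ + d|11⟩, it is a product state iff ad − bc = 0.
Here (a, b, c, d) = (0, -0.5556, 0.8315, 0): ad − bc = (0)(0) − (-0.5556)(0.8315) = 0.462 ≠ 0, so the state is entangled.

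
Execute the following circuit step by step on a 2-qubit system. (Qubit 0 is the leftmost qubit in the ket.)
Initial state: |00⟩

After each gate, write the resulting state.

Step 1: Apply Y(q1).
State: i|01⟩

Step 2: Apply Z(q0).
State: i|01⟩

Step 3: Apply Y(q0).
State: -|11⟩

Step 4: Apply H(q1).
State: -1/√2|10⟩ + 1/√2|11⟩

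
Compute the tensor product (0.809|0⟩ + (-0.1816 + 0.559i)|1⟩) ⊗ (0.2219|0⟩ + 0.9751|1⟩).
0.1795|00⟩ + 0.7889|01⟩ + (-0.0403 + 0.124i)|10⟩ + (-0.1771 + 0.5451i)|11⟩

amp(|b₁b₂…⟩) = product of the factor amplitudes for bits b₁, b₂, …; only kets whose every factor amplitude is nonzero survive.
|00⟩: (0.809)(0.2219) = 0.1795
|01⟩: (0.809)(0.9751) = 0.7889
|10⟩: (-0.1816 + 0.559i)(0.2219) = (-0.0403 + 0.124i)
|11⟩: (-0.1816 + 0.559i)(0.9751) = (-0.1771 + 0.5451i)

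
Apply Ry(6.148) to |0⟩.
-0.9977|0⟩ + 0.06754|1⟩

Ry(6.148) = [[cos(θ/2), −sin(θ/2)], [sin(θ/2), cos(θ/2)]]; θ = 6.148, cos(θ/2) ≈ -0.997716, sin(θ/2) ≈ 0.0675412.
With a = amp(|0⟩) = 1 and b = amp(|1⟩) = 0:
new amp(|0⟩) = (-0.997716)·a + (-0.0675412)·b = -0.9977
new amp(|1⟩) = (0.0675412)·a + (-0.997716)·b = 0.06754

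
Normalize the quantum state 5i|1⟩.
i|1⟩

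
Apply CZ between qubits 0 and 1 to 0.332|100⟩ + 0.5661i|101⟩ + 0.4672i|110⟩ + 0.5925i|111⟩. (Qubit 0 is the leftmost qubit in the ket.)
0.332|100⟩ + 0.5661i|101⟩ - 0.4672i|110⟩ - 0.5925i|111⟩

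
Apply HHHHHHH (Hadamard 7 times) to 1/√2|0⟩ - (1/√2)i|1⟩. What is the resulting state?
(1/2 - (1/2)i)|0⟩ + (1/2 + (1/2)i)|1⟩

H² = I, so H^7 = H: a single Hadamard. With (a, b) = (1/√2, -(1/√2)i), H gives ((a + b)/√2, (a − b)/√2) = ((1/2 - (1/2)i), (1/2 + (1/2)i)).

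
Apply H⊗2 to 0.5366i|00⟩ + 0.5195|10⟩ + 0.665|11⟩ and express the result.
(0.5923 + 0.2683i)|00⟩ + (-0.07275 + 0.2683i)|01⟩ + (-0.5923 + 0.2683i)|10⟩ + (0.07275 + 0.2683i)|11⟩

H⊗2 gives amp(|y⟩) = (1/2) Σ_x (−1)^(x·y) amp(|x⟩), where x·y is the number of positions in which both x and y have a 1.
|00⟩: (0.5366i + 0.5195 + 0.665)/2 = (0.5923 + 0.2683i)
|01⟩: (0.5366i + 0.5195 - 0.665)/2 = (-0.07275 + 0.2683i)
|10⟩: (0.5366i - 0.5195 - 0.665)/2 = (-0.5923 + 0.2683i)
|11⟩: (0.5366i - 0.5195 + 0.665)/2 = (0.07275 + 0.2683i)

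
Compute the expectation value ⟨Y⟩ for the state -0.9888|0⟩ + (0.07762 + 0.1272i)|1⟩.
-0.2516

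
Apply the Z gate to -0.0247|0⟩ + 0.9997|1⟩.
-0.0247|0⟩ - 0.9997|1⟩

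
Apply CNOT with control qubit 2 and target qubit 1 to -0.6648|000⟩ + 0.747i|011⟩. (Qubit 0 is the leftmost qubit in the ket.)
-0.6648|000⟩ + 0.747i|001⟩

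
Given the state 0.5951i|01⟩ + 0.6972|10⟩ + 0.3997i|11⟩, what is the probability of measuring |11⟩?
0.1598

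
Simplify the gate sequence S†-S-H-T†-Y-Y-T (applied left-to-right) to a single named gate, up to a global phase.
H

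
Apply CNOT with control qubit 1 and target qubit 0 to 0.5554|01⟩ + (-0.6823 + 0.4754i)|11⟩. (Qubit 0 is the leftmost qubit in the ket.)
(-0.6823 + 0.4754i)|01⟩ + 0.5554|11⟩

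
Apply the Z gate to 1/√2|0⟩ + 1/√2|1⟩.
1/√2|0⟩ - 1/√2|1⟩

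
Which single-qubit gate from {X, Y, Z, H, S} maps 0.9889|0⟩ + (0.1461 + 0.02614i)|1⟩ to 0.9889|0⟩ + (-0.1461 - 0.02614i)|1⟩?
Z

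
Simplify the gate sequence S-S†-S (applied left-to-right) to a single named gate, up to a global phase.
S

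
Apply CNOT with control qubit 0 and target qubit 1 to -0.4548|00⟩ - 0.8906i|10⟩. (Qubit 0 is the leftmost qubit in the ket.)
-0.4548|00⟩ - 0.8906i|11⟩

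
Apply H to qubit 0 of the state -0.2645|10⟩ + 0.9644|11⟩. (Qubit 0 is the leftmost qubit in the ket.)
-0.187|00⟩ + 0.6819|01⟩ + 0.187|10⟩ - 0.6819|11⟩

H on qubit 0 mixes each pair of kets that differ only in qubit 0: amplitudes (a, b) of (|…0…⟩, |…1…⟩) become ((a + b)/√2, (a − b)/√2). Kets absent from the input have amplitude 0.
(|00⟩, |10⟩): (a, b) = (0, -0.2645) → (-0.187, 0.187)
(|01⟩, |11⟩): (a, b) = (0, 0.9644) → (0.6819, -0.6819)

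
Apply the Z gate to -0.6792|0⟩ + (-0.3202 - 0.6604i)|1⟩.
-0.6792|0⟩ + (0.3202 + 0.6604i)|1⟩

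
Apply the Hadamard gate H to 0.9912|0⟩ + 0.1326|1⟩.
0.7946|0⟩ + 0.6071|1⟩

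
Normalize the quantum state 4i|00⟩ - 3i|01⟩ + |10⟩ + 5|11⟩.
0.5601i|00⟩ - 0.4201i|01⟩ + 0.14|10⟩ + 0.7001|11⟩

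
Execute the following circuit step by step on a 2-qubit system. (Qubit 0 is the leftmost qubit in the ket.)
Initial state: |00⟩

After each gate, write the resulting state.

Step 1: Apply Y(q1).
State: i|01⟩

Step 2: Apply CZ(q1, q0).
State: i|01⟩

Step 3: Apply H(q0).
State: (1/√2)i|01⟩ + (1/√2)i|11⟩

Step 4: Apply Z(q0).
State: (1/√2)i|01⟩ - (1/√2)i|11⟩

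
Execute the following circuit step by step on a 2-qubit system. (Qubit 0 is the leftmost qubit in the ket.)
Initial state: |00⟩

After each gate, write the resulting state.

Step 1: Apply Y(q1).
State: i|01⟩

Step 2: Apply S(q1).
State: -|01⟩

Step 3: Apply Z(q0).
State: -|01⟩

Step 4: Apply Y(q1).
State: i|00⟩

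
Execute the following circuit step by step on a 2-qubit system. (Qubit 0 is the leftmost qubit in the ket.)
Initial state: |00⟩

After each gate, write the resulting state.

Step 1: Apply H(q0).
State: 1/√2|00⟩ + 1/√2|10⟩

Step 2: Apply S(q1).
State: 1/√2|00⟩ + 1/√2|10⟩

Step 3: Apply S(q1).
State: 1/√2|00⟩ + 1/√2|10⟩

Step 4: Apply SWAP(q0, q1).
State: 1/√2|00⟩ + 1/√2|01⟩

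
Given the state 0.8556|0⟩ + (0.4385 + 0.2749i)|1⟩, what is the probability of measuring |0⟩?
0.7321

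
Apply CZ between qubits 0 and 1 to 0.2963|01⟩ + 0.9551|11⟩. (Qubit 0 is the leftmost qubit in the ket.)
0.2963|01⟩ - 0.9551|11⟩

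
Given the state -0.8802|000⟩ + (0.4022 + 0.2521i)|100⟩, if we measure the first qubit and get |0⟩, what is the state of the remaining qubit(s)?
-|00⟩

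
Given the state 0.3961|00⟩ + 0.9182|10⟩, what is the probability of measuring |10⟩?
0.8431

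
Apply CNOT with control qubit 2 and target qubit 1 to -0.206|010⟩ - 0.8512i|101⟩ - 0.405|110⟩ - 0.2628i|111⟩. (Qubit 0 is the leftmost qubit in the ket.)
-0.206|010⟩ - 0.2628i|101⟩ - 0.405|110⟩ - 0.8512i|111⟩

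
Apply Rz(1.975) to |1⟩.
(0.5508 + 0.8347i)|1⟩

Rz(1.975) = [[e^(−iθ/2), 0], [0, e^(iθ/2)]] with e^(±iθ/2) = cos(θ/2) ± i·sin(θ/2); θ = 1.975, cos(θ/2) ≈ 0.550778, sin(θ/2) ≈ 0.834652.
With a = amp(|0⟩) = 0 and b = amp(|1⟩) = 1:
new amp(|0⟩) = (0.550778 - 0.834652i)·a = 0
new amp(|1⟩) = (0.550778 + 0.834652i)·b = (0.5508 + 0.8347i)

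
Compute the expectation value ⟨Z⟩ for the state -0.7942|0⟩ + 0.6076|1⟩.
0.2616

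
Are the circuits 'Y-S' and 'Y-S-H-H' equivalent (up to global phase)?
Yes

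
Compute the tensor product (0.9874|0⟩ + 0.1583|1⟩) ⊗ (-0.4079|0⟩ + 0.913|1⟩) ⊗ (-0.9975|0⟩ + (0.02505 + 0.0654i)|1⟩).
0.4018|000⟩ + (-0.01009 - 0.02634i)|001⟩ - 0.8992|010⟩ + (0.02258 + 0.05896i)|011⟩ + 0.06441|100⟩ + (-0.001617 - 0.004223i)|101⟩ - 0.1442|110⟩ + (0.00362 + 0.009452i)|111⟩

amp(|b₁b₂…⟩) = product of the factor amplitudes for bits b₁, b₂, …; only kets whose every factor amplitude is nonzero survive.
|000⟩: (0.9874)(-0.4079)(-0.9975) = 0.4018
|001⟩: (0.9874)(-0.4079)(0.02505 + 0.0654i) = (-0.01009 - 0.02634i)
|010⟩: (0.9874)(0.913)(-0.9975) = -0.8992
|011⟩: (0.9874)(0.913)(0.02505 + 0.0654i) = (0.02258 + 0.05896i)
|100⟩: (0.1583)(-0.4079)(-0.9975) = 0.06441
|101⟩: (0.1583)(-0.4079)(0.02505 + 0.0654i) = (-0.001617 - 0.004223i)
|110⟩: (0.1583)(0.913)(-0.9975) = -0.1442
|111⟩: (0.1583)(0.913)(0.02505 + 0.0654i) = (0.00362 + 0.009452i)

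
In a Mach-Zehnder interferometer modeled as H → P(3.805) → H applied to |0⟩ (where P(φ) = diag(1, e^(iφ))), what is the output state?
(0.1061 - 0.3079i)|0⟩ + (0.8939 + 0.3079i)|1⟩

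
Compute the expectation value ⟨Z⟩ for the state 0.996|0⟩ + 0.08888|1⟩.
0.9841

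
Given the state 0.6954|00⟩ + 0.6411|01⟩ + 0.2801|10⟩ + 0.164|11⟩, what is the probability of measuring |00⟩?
0.4836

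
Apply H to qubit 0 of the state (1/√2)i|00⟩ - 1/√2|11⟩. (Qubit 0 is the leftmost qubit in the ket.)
(1/2)i|00⟩ - 1/2|01⟩ + (1/2)i|10⟩ + 1/2|11⟩

H on qubit 0 mixes each pair of kets that differ only in qubit 0: amplitudes (a, b) of (|…0…⟩, |…1…⟩) become ((a + b)/√2, (a − b)/√2). Kets absent from the input have amplitude 0.
(|00⟩, |10⟩): (a, b) = ((1/√2)i, 0) → ((1/2)i, (1/2)i)
(|01⟩, |11⟩): (a, b) = (0, -1/√2) → (-1/2, 1/2)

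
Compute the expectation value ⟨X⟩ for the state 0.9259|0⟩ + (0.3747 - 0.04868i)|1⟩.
0.6939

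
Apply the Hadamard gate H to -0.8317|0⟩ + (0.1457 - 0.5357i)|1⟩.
(-0.4851 - 0.3788i)|0⟩ + (-0.6911 + 0.3788i)|1⟩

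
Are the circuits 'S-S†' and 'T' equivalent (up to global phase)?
No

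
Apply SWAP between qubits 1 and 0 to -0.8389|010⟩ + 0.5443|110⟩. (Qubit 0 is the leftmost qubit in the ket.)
-0.8389|100⟩ + 0.5443|110⟩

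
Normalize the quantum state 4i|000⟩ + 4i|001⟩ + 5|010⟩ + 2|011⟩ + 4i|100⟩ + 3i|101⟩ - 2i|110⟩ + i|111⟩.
0.4193i|000⟩ + 0.4193i|001⟩ + 0.5241|010⟩ + 0.2097|011⟩ + 0.4193i|100⟩ + 0.3145i|101⟩ - 0.2097i|110⟩ + 0.1048i|111⟩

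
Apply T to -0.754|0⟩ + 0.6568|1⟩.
-0.754|0⟩ + (0.4644 + 0.4644i)|1⟩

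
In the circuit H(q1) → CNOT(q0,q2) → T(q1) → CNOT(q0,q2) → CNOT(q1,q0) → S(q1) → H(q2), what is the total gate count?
7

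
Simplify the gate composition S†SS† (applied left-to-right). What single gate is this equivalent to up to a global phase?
S†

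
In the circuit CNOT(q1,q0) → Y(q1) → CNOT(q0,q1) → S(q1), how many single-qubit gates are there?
2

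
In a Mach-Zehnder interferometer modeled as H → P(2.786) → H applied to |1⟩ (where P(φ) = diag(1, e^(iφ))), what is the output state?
(0.9687 - 0.1741i)|0⟩ + (0.03128 + 0.1741i)|1⟩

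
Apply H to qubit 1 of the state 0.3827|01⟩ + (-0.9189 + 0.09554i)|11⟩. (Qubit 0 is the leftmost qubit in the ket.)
0.2706|00⟩ - 0.2706|01⟩ + (-0.6498 + 0.06756i)|10⟩ + (0.6498 - 0.06756i)|11⟩

H on qubit 1 mixes each pair of kets that differ only in qubit 1: amplitudes (a, b) of (|…0…⟩, |…1…⟩) become ((a + b)/√2, (a − b)/√2). Kets absent from the input have amplitude 0.
(|00⟩, |01⟩): (a, b) = (0, 0.3827) → (0.2706, -0.2706)
(|10⟩, |11⟩): (a, b) = (0, (-0.9189 + 0.09554i)) → ((-0.6498 + 0.06756i), (0.6498 - 0.06756i))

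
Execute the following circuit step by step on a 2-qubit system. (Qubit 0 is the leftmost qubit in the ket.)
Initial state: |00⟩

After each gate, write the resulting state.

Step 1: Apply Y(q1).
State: i|01⟩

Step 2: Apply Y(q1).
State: |00⟩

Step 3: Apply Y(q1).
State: i|01⟩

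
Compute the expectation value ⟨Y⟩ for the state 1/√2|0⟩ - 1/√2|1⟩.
0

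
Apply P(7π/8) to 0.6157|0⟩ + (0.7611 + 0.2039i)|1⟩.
0.6157|0⟩ + (-0.7812 + 0.1029i)|1⟩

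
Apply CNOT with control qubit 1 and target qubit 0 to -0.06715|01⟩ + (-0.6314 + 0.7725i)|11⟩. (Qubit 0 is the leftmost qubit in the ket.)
(-0.6314 + 0.7725i)|01⟩ - 0.06715|11⟩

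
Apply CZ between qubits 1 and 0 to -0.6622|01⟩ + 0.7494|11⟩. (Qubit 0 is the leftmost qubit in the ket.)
-0.6622|01⟩ - 0.7494|11⟩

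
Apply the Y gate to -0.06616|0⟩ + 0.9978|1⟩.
-0.9978i|0⟩ - 0.06616i|1⟩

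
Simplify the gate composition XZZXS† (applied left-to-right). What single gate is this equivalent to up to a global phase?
S†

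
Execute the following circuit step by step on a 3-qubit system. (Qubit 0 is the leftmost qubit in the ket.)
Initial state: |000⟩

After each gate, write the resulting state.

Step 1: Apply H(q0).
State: 1/√2|000⟩ + 1/√2|100⟩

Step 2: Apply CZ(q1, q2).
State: 1/√2|000⟩ + 1/√2|100⟩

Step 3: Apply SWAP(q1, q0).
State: 1/√2|000⟩ + 1/√2|010⟩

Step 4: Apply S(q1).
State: 1/√2|000⟩ + (1/√2)i|010⟩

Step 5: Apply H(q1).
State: (1/2 + (1/2)i)|000⟩ + (1/2 - (1/2)i)|010⟩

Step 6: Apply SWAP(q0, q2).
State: (1/2 + (1/2)i)|000⟩ + (1/2 - (1/2)i)|010⟩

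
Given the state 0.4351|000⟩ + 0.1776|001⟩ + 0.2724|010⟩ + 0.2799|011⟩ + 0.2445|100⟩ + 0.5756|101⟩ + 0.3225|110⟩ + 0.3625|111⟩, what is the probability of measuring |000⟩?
0.1893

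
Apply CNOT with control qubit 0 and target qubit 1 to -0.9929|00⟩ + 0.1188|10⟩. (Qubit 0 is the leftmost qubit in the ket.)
-0.9929|00⟩ + 0.1188|11⟩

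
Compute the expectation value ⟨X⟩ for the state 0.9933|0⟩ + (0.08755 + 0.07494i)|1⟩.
0.1739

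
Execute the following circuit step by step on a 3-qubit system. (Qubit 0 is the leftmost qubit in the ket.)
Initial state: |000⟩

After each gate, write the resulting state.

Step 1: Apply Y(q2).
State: i|001⟩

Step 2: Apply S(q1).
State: i|001⟩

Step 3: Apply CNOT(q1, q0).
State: i|001⟩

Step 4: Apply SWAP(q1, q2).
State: i|010⟩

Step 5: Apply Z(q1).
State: -i|010⟩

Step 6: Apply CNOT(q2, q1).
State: -i|010⟩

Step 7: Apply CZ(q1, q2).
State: -i|010⟩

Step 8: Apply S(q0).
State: -i|010⟩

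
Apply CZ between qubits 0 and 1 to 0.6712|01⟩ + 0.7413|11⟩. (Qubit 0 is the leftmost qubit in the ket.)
0.6712|01⟩ - 0.7413|11⟩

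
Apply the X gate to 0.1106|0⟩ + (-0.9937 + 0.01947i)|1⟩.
(-0.9937 + 0.01947i)|0⟩ + 0.1106|1⟩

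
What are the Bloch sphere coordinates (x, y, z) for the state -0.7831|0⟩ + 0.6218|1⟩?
(-0.9739, 0, 0.2266)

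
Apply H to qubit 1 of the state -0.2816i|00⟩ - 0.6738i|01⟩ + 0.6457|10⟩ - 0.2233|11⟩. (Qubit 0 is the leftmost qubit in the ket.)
-0.6756i|00⟩ + 0.2773i|01⟩ + 0.2987|10⟩ + 0.6145|11⟩

H on qubit 1 mixes each pair of kets that differ only in qubit 1: amplitudes (a, b) of (|…0…⟩, |…1…⟩) become ((a + b)/√2, (a − b)/√2). Kets absent from the input have amplitude 0.
(|00⟩, |01⟩): (a, b) = (-0.2816i, -0.6738i) → (-0.6756i, 0.2773i)
(|10⟩, |11⟩): (a, b) = (0.6457, -0.2233) → (0.2987, 0.6145)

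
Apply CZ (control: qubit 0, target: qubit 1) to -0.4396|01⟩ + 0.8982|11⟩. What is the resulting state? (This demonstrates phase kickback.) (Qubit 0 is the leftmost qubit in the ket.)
-0.4396|01⟩ - 0.8982|11⟩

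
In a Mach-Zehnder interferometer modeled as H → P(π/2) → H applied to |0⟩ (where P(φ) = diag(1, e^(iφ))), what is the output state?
(1/2 + (1/2)i)|0⟩ + (1/2 - (1/2)i)|1⟩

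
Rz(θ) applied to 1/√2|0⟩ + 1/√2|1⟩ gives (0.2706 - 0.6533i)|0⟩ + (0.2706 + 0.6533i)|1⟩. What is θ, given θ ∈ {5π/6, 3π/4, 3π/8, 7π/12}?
3π/4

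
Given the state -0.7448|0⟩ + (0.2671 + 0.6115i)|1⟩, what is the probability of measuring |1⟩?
0.4453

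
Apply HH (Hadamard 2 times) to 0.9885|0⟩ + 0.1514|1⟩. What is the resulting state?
0.9885|0⟩ + 0.1514|1⟩

H² = I, so an even number of Hadamards cancels: H^2 = I and the state is unchanged.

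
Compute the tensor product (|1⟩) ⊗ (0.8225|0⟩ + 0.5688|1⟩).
0.8225|10⟩ + 0.5688|11⟩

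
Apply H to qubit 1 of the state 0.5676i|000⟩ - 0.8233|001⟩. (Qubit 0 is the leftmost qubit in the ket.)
0.4014i|000⟩ - 0.5822|001⟩ + 0.4014i|010⟩ - 0.5822|011⟩

H on qubit 1 mixes each pair of kets that differ only in qubit 1: amplitudes (a, b) of (|…0…⟩, |…1…⟩) become ((a + b)/√2, (a − b)/√2). Kets absent from the input have amplitude 0.
(|000⟩, |010⟩): (a, b) = (0.5676i, 0) → (0.4014i, 0.4014i)
(|001⟩, |011⟩): (a, b) = (-0.8233, 0) → (-0.5822, -0.5822)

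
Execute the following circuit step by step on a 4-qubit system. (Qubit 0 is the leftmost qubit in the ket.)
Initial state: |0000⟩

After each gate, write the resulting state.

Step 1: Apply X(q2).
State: |0010⟩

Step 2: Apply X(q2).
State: |0000⟩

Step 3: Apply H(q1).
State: 1/√2|0000⟩ + 1/√2|0100⟩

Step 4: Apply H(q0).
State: 1/2|0000⟩ + 1/2|0100⟩ + 1/2|1000⟩ + 1/2|1100⟩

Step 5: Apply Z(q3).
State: 1/2|0000⟩ + 1/2|0100⟩ + 1/2|1000⟩ + 1/2|1100⟩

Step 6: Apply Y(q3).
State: (1/2)i|0001⟩ + (1/2)i|0101⟩ + (1/2)i|1001⟩ + (1/2)i|1101⟩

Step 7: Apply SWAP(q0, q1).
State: (1/2)i|0001⟩ + (1/2)i|0101⟩ + (1/2)i|1001⟩ + (1/2)i|1101⟩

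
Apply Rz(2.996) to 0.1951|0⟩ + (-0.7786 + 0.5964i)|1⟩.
(0.01419 - 0.1946i)|0⟩ + (-0.6514 - 0.7332i)|1⟩

Rz(2.996) = [[e^(−iθ/2), 0], [0, e^(iθ/2)]] with e^(±iθ/2) = cos(θ/2) ± i·sin(θ/2); θ = 2.996, cos(θ/2) ≈ 0.072732, sin(θ/2) ≈ 0.997352.
With a = amp(|0⟩) = 0.1951 and b = amp(|1⟩) = (-0.7786 + 0.5964i):
new amp(|0⟩) = (0.072732 - 0.997352i)·a = (0.01419 - 0.1946i)
new amp(|1⟩) = (0.072732 + 0.997352i)·b = (-0.6514 - 0.7332i)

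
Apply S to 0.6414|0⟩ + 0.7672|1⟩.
0.6414|0⟩ + 0.7672i|1⟩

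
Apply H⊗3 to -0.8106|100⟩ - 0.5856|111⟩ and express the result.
-0.4936|000⟩ - 0.07955|001⟩ - 0.07955|010⟩ - 0.4936|011⟩ + 0.4936|100⟩ + 0.07955|101⟩ + 0.07955|110⟩ + 0.4936|111⟩

H⊗3 gives amp(|y⟩) = (1/2√2) Σ_x (−1)^(x·y) amp(|x⟩), where x·y is the number of positions in which both x and y have a 1.
|000⟩: (-0.8106 - 0.5856)/(2√2) = -0.4936
|001⟩: (-0.8106 + 0.5856)/(2√2) = -0.07955
|010⟩: (-0.8106 + 0.5856)/(2√2) = -0.07955
|011⟩: (-0.8106 - 0.5856)/(2√2) = -0.4936
|100⟩: (0.8106 + 0.5856)/(2√2) = 0.4936
|101⟩: (0.8106 - 0.5856)/(2√2) = 0.07955
|110⟩: (0.8106 - 0.5856)/(2√2) = 0.07955
|111⟩: (0.8106 + 0.5856)/(2√2) = 0.4936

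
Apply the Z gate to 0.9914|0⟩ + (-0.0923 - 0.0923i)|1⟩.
0.9914|0⟩ + (0.0923 + 0.0923i)|1⟩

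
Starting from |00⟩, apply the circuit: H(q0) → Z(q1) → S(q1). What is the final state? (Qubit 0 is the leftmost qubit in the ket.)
1/√2|00⟩ + 1/√2|10⟩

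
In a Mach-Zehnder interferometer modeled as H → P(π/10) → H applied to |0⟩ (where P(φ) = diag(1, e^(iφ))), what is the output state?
(0.9755 + 0.1545i)|0⟩ + (0.02447 - 0.1545i)|1⟩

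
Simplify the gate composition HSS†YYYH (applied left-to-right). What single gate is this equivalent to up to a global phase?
Y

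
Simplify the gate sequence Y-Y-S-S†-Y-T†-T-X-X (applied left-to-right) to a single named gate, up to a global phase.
Y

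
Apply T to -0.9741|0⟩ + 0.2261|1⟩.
-0.9741|0⟩ + (0.1599 + 0.1599i)|1⟩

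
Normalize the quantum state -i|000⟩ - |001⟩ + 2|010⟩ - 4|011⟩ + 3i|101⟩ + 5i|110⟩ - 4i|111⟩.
-0.1179i|000⟩ - 0.1179|001⟩ + 0.2357|010⟩ - 0.4714|011⟩ + (1/√8)i|101⟩ + 0.5893i|110⟩ - 0.4714i|111⟩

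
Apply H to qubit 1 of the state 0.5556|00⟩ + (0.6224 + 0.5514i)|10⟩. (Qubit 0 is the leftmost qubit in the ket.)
0.3929|00⟩ + 0.3929|01⟩ + (0.4401 + 0.3899i)|10⟩ + (0.4401 + 0.3899i)|11⟩

H on qubit 1 mixes each pair of kets that differ only in qubit 1: amplitudes (a, b) of (|…0…⟩, |…1…⟩) become ((a + b)/√2, (a − b)/√2). Kets absent from the input have amplitude 0.
(|00⟩, |01⟩): (a, b) = (0.5556, 0) → (0.3929, 0.3929)
(|10⟩, |11⟩): (a, b) = ((0.6224 + 0.5514i), 0) → ((0.4401 + 0.3899i), (0.4401 + 0.3899i))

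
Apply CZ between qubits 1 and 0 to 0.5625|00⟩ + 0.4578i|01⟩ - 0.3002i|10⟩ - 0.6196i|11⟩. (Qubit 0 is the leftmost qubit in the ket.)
0.5625|00⟩ + 0.4578i|01⟩ - 0.3002i|10⟩ + 0.6196i|11⟩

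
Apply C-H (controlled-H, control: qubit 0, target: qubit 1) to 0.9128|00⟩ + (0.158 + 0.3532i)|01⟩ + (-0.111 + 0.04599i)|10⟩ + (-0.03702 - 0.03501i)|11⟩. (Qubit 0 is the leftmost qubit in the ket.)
0.9128|00⟩ + (0.158 + 0.3532i)|01⟩ + (-0.1047 + 0.007764i)|10⟩ + (-0.05231 + 0.05728i)|11⟩

C-H leaves the control-|0⟩ kets |00⟩, |01⟩ unchanged and applies H to qubit 1 on the control-|1⟩ pair (|10⟩, |11⟩).
H = [[1/√2, 1/√2], [1/√2, -1/√2]].
With a = amp(|10⟩) = (-0.111 + 0.04599i) and b = amp(|11⟩) = (-0.03702 - 0.03501i):
new amp(|10⟩) = (1/√2)·a + (1/√2)·b = (-0.1047 + 0.007764i)
new amp(|11⟩) = (1/√2)·a + (-1/√2)·b = (-0.05231 + 0.05728i)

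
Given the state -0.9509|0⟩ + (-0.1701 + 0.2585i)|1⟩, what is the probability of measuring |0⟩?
0.9042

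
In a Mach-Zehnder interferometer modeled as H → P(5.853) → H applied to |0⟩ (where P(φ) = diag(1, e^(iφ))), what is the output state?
(0.9544 - 0.2085i)|0⟩ + (0.04556 + 0.2085i)|1⟩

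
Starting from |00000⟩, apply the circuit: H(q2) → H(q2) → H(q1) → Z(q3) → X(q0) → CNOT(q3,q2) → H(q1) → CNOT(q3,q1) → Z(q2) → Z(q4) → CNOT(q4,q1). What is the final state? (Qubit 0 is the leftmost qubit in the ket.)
|10000⟩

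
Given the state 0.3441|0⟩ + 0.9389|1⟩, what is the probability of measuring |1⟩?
0.8815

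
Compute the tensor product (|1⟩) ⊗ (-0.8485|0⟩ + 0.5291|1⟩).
-0.8485|10⟩ + 0.5291|11⟩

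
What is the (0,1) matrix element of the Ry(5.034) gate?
-0.5848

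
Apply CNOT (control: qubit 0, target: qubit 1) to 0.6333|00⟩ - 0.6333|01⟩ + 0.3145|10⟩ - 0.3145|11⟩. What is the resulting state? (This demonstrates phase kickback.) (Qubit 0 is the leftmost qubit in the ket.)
0.6333|00⟩ - 0.6333|01⟩ - 0.3145|10⟩ + 0.3145|11⟩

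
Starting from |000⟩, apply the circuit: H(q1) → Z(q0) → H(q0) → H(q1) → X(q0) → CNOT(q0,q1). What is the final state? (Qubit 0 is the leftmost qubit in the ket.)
1/√2|000⟩ + 1/√2|110⟩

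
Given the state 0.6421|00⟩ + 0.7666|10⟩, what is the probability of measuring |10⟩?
0.5877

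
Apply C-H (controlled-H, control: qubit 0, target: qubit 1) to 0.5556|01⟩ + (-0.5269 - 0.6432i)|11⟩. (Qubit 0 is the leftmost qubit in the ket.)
0.5556|01⟩ + (-0.3726 - 0.4548i)|10⟩ + (0.3726 + 0.4548i)|11⟩

C-H leaves the control-|0⟩ kets |00⟩, |01⟩ unchanged and applies H to qubit 1 on the control-|1⟩ pair (|10⟩, |11⟩).
H = [[1/√2, 1/√2], [1/√2, -1/√2]].
With a = amp(|10⟩) = 0 and b = amp(|11⟩) = (-0.5269 - 0.6432i):
new amp(|10⟩) = (1/√2)·a + (1/√2)·b = (-0.3726 - 0.4548i)
new amp(|11⟩) = (1/√2)·a + (-1/√2)·b = (0.3726 + 0.4548i)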